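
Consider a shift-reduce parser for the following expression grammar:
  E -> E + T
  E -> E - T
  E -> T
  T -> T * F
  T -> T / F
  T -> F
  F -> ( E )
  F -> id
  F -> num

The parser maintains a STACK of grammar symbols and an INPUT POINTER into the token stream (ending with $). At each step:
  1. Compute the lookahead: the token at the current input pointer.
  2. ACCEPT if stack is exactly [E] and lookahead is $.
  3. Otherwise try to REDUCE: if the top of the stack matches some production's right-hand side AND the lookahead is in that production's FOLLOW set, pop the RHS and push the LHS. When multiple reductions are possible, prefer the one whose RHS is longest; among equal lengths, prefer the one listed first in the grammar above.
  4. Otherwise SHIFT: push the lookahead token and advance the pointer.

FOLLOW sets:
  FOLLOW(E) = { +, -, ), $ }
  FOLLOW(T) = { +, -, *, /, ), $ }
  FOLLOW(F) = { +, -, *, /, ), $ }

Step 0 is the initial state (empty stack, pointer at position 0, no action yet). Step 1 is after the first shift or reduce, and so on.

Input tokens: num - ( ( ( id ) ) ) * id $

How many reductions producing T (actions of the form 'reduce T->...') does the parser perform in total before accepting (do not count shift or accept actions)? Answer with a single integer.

Answer: 6

Derivation:
Step 1: shift num. Stack=[num] ptr=1 lookahead=- remaining=[- ( ( ( id ) ) ) * id $]
Step 2: reduce F->num. Stack=[F] ptr=1 lookahead=- remaining=[- ( ( ( id ) ) ) * id $]
Step 3: reduce T->F. Stack=[T] ptr=1 lookahead=- remaining=[- ( ( ( id ) ) ) * id $]
Step 4: reduce E->T. Stack=[E] ptr=1 lookahead=- remaining=[- ( ( ( id ) ) ) * id $]
Step 5: shift -. Stack=[E -] ptr=2 lookahead=( remaining=[( ( ( id ) ) ) * id $]
Step 6: shift (. Stack=[E - (] ptr=3 lookahead=( remaining=[( ( id ) ) ) * id $]
Step 7: shift (. Stack=[E - ( (] ptr=4 lookahead=( remaining=[( id ) ) ) * id $]
Step 8: shift (. Stack=[E - ( ( (] ptr=5 lookahead=id remaining=[id ) ) ) * id $]
Step 9: shift id. Stack=[E - ( ( ( id] ptr=6 lookahead=) remaining=[) ) ) * id $]
Step 10: reduce F->id. Stack=[E - ( ( ( F] ptr=6 lookahead=) remaining=[) ) ) * id $]
Step 11: reduce T->F. Stack=[E - ( ( ( T] ptr=6 lookahead=) remaining=[) ) ) * id $]
Step 12: reduce E->T. Stack=[E - ( ( ( E] ptr=6 lookahead=) remaining=[) ) ) * id $]
Step 13: shift ). Stack=[E - ( ( ( E )] ptr=7 lookahead=) remaining=[) ) * id $]
Step 14: reduce F->( E ). Stack=[E - ( ( F] ptr=7 lookahead=) remaining=[) ) * id $]
Step 15: reduce T->F. Stack=[E - ( ( T] ptr=7 lookahead=) remaining=[) ) * id $]
Step 16: reduce E->T. Stack=[E - ( ( E] ptr=7 lookahead=) remaining=[) ) * id $]
Step 17: shift ). Stack=[E - ( ( E )] ptr=8 lookahead=) remaining=[) * id $]
Step 18: reduce F->( E ). Stack=[E - ( F] ptr=8 lookahead=) remaining=[) * id $]
Step 19: reduce T->F. Stack=[E - ( T] ptr=8 lookahead=) remaining=[) * id $]
Step 20: reduce E->T. Stack=[E - ( E] ptr=8 lookahead=) remaining=[) * id $]
Step 21: shift ). Stack=[E - ( E )] ptr=9 lookahead=* remaining=[* id $]
Step 22: reduce F->( E ). Stack=[E - F] ptr=9 lookahead=* remaining=[* id $]
Step 23: reduce T->F. Stack=[E - T] ptr=9 lookahead=* remaining=[* id $]
Step 24: shift *. Stack=[E - T *] ptr=10 lookahead=id remaining=[id $]
Step 25: shift id. Stack=[E - T * id] ptr=11 lookahead=$ remaining=[$]
Step 26: reduce F->id. Stack=[E - T * F] ptr=11 lookahead=$ remaining=[$]
Step 27: reduce T->T * F. Stack=[E - T] ptr=11 lookahead=$ remaining=[$]
Step 28: reduce E->E - T. Stack=[E] ptr=11 lookahead=$ remaining=[$]
Step 29: accept. Stack=[E] ptr=11 lookahead=$ remaining=[$]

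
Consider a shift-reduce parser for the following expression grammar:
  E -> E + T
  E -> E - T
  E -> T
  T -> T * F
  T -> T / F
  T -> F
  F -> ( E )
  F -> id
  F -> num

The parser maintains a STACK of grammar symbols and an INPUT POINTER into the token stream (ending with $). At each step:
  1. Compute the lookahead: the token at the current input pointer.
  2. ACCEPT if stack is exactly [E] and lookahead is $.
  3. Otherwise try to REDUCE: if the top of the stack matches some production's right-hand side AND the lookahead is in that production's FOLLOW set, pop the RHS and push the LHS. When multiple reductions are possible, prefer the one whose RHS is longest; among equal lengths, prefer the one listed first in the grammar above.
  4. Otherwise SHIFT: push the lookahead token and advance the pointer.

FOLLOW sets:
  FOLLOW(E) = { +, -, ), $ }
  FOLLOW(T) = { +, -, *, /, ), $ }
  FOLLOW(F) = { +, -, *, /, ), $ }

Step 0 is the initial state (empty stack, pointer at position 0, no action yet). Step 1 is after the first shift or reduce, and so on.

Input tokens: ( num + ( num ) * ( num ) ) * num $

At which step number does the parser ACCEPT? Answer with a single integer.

Step 1: shift (. Stack=[(] ptr=1 lookahead=num remaining=[num + ( num ) * ( num ) ) * num $]
Step 2: shift num. Stack=[( num] ptr=2 lookahead=+ remaining=[+ ( num ) * ( num ) ) * num $]
Step 3: reduce F->num. Stack=[( F] ptr=2 lookahead=+ remaining=[+ ( num ) * ( num ) ) * num $]
Step 4: reduce T->F. Stack=[( T] ptr=2 lookahead=+ remaining=[+ ( num ) * ( num ) ) * num $]
Step 5: reduce E->T. Stack=[( E] ptr=2 lookahead=+ remaining=[+ ( num ) * ( num ) ) * num $]
Step 6: shift +. Stack=[( E +] ptr=3 lookahead=( remaining=[( num ) * ( num ) ) * num $]
Step 7: shift (. Stack=[( E + (] ptr=4 lookahead=num remaining=[num ) * ( num ) ) * num $]
Step 8: shift num. Stack=[( E + ( num] ptr=5 lookahead=) remaining=[) * ( num ) ) * num $]
Step 9: reduce F->num. Stack=[( E + ( F] ptr=5 lookahead=) remaining=[) * ( num ) ) * num $]
Step 10: reduce T->F. Stack=[( E + ( T] ptr=5 lookahead=) remaining=[) * ( num ) ) * num $]
Step 11: reduce E->T. Stack=[( E + ( E] ptr=5 lookahead=) remaining=[) * ( num ) ) * num $]
Step 12: shift ). Stack=[( E + ( E )] ptr=6 lookahead=* remaining=[* ( num ) ) * num $]
Step 13: reduce F->( E ). Stack=[( E + F] ptr=6 lookahead=* remaining=[* ( num ) ) * num $]
Step 14: reduce T->F. Stack=[( E + T] ptr=6 lookahead=* remaining=[* ( num ) ) * num $]
Step 15: shift *. Stack=[( E + T *] ptr=7 lookahead=( remaining=[( num ) ) * num $]
Step 16: shift (. Stack=[( E + T * (] ptr=8 lookahead=num remaining=[num ) ) * num $]
Step 17: shift num. Stack=[( E + T * ( num] ptr=9 lookahead=) remaining=[) ) * num $]
Step 18: reduce F->num. Stack=[( E + T * ( F] ptr=9 lookahead=) remaining=[) ) * num $]
Step 19: reduce T->F. Stack=[( E + T * ( T] ptr=9 lookahead=) remaining=[) ) * num $]
Step 20: reduce E->T. Stack=[( E + T * ( E] ptr=9 lookahead=) remaining=[) ) * num $]
Step 21: shift ). Stack=[( E + T * ( E )] ptr=10 lookahead=) remaining=[) * num $]
Step 22: reduce F->( E ). Stack=[( E + T * F] ptr=10 lookahead=) remaining=[) * num $]
Step 23: reduce T->T * F. Stack=[( E + T] ptr=10 lookahead=) remaining=[) * num $]
Step 24: reduce E->E + T. Stack=[( E] ptr=10 lookahead=) remaining=[) * num $]
Step 25: shift ). Stack=[( E )] ptr=11 lookahead=* remaining=[* num $]
Step 26: reduce F->( E ). Stack=[F] ptr=11 lookahead=* remaining=[* num $]
Step 27: reduce T->F. Stack=[T] ptr=11 lookahead=* remaining=[* num $]
Step 28: shift *. Stack=[T *] ptr=12 lookahead=num remaining=[num $]
Step 29: shift num. Stack=[T * num] ptr=13 lookahead=$ remaining=[$]
Step 30: reduce F->num. Stack=[T * F] ptr=13 lookahead=$ remaining=[$]
Step 31: reduce T->T * F. Stack=[T] ptr=13 lookahead=$ remaining=[$]
Step 32: reduce E->T. Stack=[E] ptr=13 lookahead=$ remaining=[$]
Step 33: accept. Stack=[E] ptr=13 lookahead=$ remaining=[$]

Answer: 33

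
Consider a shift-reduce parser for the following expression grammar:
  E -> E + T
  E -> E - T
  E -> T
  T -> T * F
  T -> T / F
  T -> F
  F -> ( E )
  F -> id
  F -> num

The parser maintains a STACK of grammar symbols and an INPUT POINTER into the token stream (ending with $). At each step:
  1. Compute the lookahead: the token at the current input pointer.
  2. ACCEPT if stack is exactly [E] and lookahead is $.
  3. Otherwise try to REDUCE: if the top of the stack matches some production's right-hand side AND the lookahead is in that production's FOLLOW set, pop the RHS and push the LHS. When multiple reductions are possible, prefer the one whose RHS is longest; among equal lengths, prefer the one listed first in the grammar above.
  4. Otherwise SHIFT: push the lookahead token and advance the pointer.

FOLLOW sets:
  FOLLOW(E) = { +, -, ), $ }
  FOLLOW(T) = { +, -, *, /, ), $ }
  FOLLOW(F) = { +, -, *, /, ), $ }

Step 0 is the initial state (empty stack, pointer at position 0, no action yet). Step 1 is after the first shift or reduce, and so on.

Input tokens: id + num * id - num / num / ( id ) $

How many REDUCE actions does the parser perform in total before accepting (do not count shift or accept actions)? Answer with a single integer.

Answer: 18

Derivation:
Step 1: shift id. Stack=[id] ptr=1 lookahead=+ remaining=[+ num * id - num / num / ( id ) $]
Step 2: reduce F->id. Stack=[F] ptr=1 lookahead=+ remaining=[+ num * id - num / num / ( id ) $]
Step 3: reduce T->F. Stack=[T] ptr=1 lookahead=+ remaining=[+ num * id - num / num / ( id ) $]
Step 4: reduce E->T. Stack=[E] ptr=1 lookahead=+ remaining=[+ num * id - num / num / ( id ) $]
Step 5: shift +. Stack=[E +] ptr=2 lookahead=num remaining=[num * id - num / num / ( id ) $]
Step 6: shift num. Stack=[E + num] ptr=3 lookahead=* remaining=[* id - num / num / ( id ) $]
Step 7: reduce F->num. Stack=[E + F] ptr=3 lookahead=* remaining=[* id - num / num / ( id ) $]
Step 8: reduce T->F. Stack=[E + T] ptr=3 lookahead=* remaining=[* id - num / num / ( id ) $]
Step 9: shift *. Stack=[E + T *] ptr=4 lookahead=id remaining=[id - num / num / ( id ) $]
Step 10: shift id. Stack=[E + T * id] ptr=5 lookahead=- remaining=[- num / num / ( id ) $]
Step 11: reduce F->id. Stack=[E + T * F] ptr=5 lookahead=- remaining=[- num / num / ( id ) $]
Step 12: reduce T->T * F. Stack=[E + T] ptr=5 lookahead=- remaining=[- num / num / ( id ) $]
Step 13: reduce E->E + T. Stack=[E] ptr=5 lookahead=- remaining=[- num / num / ( id ) $]
Step 14: shift -. Stack=[E -] ptr=6 lookahead=num remaining=[num / num / ( id ) $]
Step 15: shift num. Stack=[E - num] ptr=7 lookahead=/ remaining=[/ num / ( id ) $]
Step 16: reduce F->num. Stack=[E - F] ptr=7 lookahead=/ remaining=[/ num / ( id ) $]
Step 17: reduce T->F. Stack=[E - T] ptr=7 lookahead=/ remaining=[/ num / ( id ) $]
Step 18: shift /. Stack=[E - T /] ptr=8 lookahead=num remaining=[num / ( id ) $]
Step 19: shift num. Stack=[E - T / num] ptr=9 lookahead=/ remaining=[/ ( id ) $]
Step 20: reduce F->num. Stack=[E - T / F] ptr=9 lookahead=/ remaining=[/ ( id ) $]
Step 21: reduce T->T / F. Stack=[E - T] ptr=9 lookahead=/ remaining=[/ ( id ) $]
Step 22: shift /. Stack=[E - T /] ptr=10 lookahead=( remaining=[( id ) $]
Step 23: shift (. Stack=[E - T / (] ptr=11 lookahead=id remaining=[id ) $]
Step 24: shift id. Stack=[E - T / ( id] ptr=12 lookahead=) remaining=[) $]
Step 25: reduce F->id. Stack=[E - T / ( F] ptr=12 lookahead=) remaining=[) $]
Step 26: reduce T->F. Stack=[E - T / ( T] ptr=12 lookahead=) remaining=[) $]
Step 27: reduce E->T. Stack=[E - T / ( E] ptr=12 lookahead=) remaining=[) $]
Step 28: shift ). Stack=[E - T / ( E )] ptr=13 lookahead=$ remaining=[$]
Step 29: reduce F->( E ). Stack=[E - T / F] ptr=13 lookahead=$ remaining=[$]
Step 30: reduce T->T / F. Stack=[E - T] ptr=13 lookahead=$ remaining=[$]
Step 31: reduce E->E - T. Stack=[E] ptr=13 lookahead=$ remaining=[$]
Step 32: accept. Stack=[E] ptr=13 lookahead=$ remaining=[$]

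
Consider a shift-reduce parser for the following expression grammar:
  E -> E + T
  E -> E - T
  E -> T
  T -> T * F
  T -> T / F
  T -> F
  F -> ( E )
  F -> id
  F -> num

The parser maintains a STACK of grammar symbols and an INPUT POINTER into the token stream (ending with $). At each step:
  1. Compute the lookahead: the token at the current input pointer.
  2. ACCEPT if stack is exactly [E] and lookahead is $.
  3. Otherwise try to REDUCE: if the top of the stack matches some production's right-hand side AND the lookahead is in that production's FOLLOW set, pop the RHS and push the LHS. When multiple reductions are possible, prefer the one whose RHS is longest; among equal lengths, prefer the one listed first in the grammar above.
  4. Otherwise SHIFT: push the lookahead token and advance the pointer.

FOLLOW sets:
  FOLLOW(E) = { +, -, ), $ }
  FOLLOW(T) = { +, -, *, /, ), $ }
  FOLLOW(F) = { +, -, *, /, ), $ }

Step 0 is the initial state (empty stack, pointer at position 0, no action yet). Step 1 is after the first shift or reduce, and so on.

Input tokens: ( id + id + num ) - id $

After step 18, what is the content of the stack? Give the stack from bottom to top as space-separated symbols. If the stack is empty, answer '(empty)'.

Answer: T

Derivation:
Step 1: shift (. Stack=[(] ptr=1 lookahead=id remaining=[id + id + num ) - id $]
Step 2: shift id. Stack=[( id] ptr=2 lookahead=+ remaining=[+ id + num ) - id $]
Step 3: reduce F->id. Stack=[( F] ptr=2 lookahead=+ remaining=[+ id + num ) - id $]
Step 4: reduce T->F. Stack=[( T] ptr=2 lookahead=+ remaining=[+ id + num ) - id $]
Step 5: reduce E->T. Stack=[( E] ptr=2 lookahead=+ remaining=[+ id + num ) - id $]
Step 6: shift +. Stack=[( E +] ptr=3 lookahead=id remaining=[id + num ) - id $]
Step 7: shift id. Stack=[( E + id] ptr=4 lookahead=+ remaining=[+ num ) - id $]
Step 8: reduce F->id. Stack=[( E + F] ptr=4 lookahead=+ remaining=[+ num ) - id $]
Step 9: reduce T->F. Stack=[( E + T] ptr=4 lookahead=+ remaining=[+ num ) - id $]
Step 10: reduce E->E + T. Stack=[( E] ptr=4 lookahead=+ remaining=[+ num ) - id $]
Step 11: shift +. Stack=[( E +] ptr=5 lookahead=num remaining=[num ) - id $]
Step 12: shift num. Stack=[( E + num] ptr=6 lookahead=) remaining=[) - id $]
Step 13: reduce F->num. Stack=[( E + F] ptr=6 lookahead=) remaining=[) - id $]
Step 14: reduce T->F. Stack=[( E + T] ptr=6 lookahead=) remaining=[) - id $]
Step 15: reduce E->E + T. Stack=[( E] ptr=6 lookahead=) remaining=[) - id $]
Step 16: shift ). Stack=[( E )] ptr=7 lookahead=- remaining=[- id $]
Step 17: reduce F->( E ). Stack=[F] ptr=7 lookahead=- remaining=[- id $]
Step 18: reduce T->F. Stack=[T] ptr=7 lookahead=- remaining=[- id $]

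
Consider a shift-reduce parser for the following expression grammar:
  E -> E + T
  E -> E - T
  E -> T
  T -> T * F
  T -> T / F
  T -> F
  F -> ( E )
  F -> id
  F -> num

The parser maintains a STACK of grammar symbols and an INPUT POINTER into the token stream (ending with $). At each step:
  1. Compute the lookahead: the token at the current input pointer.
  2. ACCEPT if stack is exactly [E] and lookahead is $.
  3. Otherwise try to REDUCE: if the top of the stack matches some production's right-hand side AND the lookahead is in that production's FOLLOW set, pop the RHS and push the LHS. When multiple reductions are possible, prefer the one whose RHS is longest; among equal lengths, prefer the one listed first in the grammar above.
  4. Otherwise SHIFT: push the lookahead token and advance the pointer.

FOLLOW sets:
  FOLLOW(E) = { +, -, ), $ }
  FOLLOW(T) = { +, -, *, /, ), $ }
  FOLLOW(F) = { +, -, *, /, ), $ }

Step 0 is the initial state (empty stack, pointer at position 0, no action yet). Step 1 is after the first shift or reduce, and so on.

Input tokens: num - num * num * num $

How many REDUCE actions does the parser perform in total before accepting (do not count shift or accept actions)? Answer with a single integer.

Answer: 10

Derivation:
Step 1: shift num. Stack=[num] ptr=1 lookahead=- remaining=[- num * num * num $]
Step 2: reduce F->num. Stack=[F] ptr=1 lookahead=- remaining=[- num * num * num $]
Step 3: reduce T->F. Stack=[T] ptr=1 lookahead=- remaining=[- num * num * num $]
Step 4: reduce E->T. Stack=[E] ptr=1 lookahead=- remaining=[- num * num * num $]
Step 5: shift -. Stack=[E -] ptr=2 lookahead=num remaining=[num * num * num $]
Step 6: shift num. Stack=[E - num] ptr=3 lookahead=* remaining=[* num * num $]
Step 7: reduce F->num. Stack=[E - F] ptr=3 lookahead=* remaining=[* num * num $]
Step 8: reduce T->F. Stack=[E - T] ptr=3 lookahead=* remaining=[* num * num $]
Step 9: shift *. Stack=[E - T *] ptr=4 lookahead=num remaining=[num * num $]
Step 10: shift num. Stack=[E - T * num] ptr=5 lookahead=* remaining=[* num $]
Step 11: reduce F->num. Stack=[E - T * F] ptr=5 lookahead=* remaining=[* num $]
Step 12: reduce T->T * F. Stack=[E - T] ptr=5 lookahead=* remaining=[* num $]
Step 13: shift *. Stack=[E - T *] ptr=6 lookahead=num remaining=[num $]
Step 14: shift num. Stack=[E - T * num] ptr=7 lookahead=$ remaining=[$]
Step 15: reduce F->num. Stack=[E - T * F] ptr=7 lookahead=$ remaining=[$]
Step 16: reduce T->T * F. Stack=[E - T] ptr=7 lookahead=$ remaining=[$]
Step 17: reduce E->E - T. Stack=[E] ptr=7 lookahead=$ remaining=[$]
Step 18: accept. Stack=[E] ptr=7 lookahead=$ remaining=[$]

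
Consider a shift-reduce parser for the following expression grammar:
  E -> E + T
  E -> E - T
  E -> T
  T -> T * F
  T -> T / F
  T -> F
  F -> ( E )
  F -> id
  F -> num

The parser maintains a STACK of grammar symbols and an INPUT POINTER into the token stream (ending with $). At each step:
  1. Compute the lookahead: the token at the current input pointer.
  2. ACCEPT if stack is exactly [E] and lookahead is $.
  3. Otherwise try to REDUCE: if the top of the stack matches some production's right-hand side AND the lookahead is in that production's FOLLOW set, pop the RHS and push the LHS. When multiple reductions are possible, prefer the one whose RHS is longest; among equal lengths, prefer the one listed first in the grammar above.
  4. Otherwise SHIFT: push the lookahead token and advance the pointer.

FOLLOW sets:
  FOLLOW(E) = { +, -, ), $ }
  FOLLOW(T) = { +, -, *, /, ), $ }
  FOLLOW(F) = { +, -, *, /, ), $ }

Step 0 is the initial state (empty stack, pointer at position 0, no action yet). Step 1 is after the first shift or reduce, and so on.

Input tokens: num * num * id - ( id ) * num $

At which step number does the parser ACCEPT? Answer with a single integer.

Answer: 27

Derivation:
Step 1: shift num. Stack=[num] ptr=1 lookahead=* remaining=[* num * id - ( id ) * num $]
Step 2: reduce F->num. Stack=[F] ptr=1 lookahead=* remaining=[* num * id - ( id ) * num $]
Step 3: reduce T->F. Stack=[T] ptr=1 lookahead=* remaining=[* num * id - ( id ) * num $]
Step 4: shift *. Stack=[T *] ptr=2 lookahead=num remaining=[num * id - ( id ) * num $]
Step 5: shift num. Stack=[T * num] ptr=3 lookahead=* remaining=[* id - ( id ) * num $]
Step 6: reduce F->num. Stack=[T * F] ptr=3 lookahead=* remaining=[* id - ( id ) * num $]
Step 7: reduce T->T * F. Stack=[T] ptr=3 lookahead=* remaining=[* id - ( id ) * num $]
Step 8: shift *. Stack=[T *] ptr=4 lookahead=id remaining=[id - ( id ) * num $]
Step 9: shift id. Stack=[T * id] ptr=5 lookahead=- remaining=[- ( id ) * num $]
Step 10: reduce F->id. Stack=[T * F] ptr=5 lookahead=- remaining=[- ( id ) * num $]
Step 11: reduce T->T * F. Stack=[T] ptr=5 lookahead=- remaining=[- ( id ) * num $]
Step 12: reduce E->T. Stack=[E] ptr=5 lookahead=- remaining=[- ( id ) * num $]
Step 13: shift -. Stack=[E -] ptr=6 lookahead=( remaining=[( id ) * num $]
Step 14: shift (. Stack=[E - (] ptr=7 lookahead=id remaining=[id ) * num $]
Step 15: shift id. Stack=[E - ( id] ptr=8 lookahead=) remaining=[) * num $]
Step 16: reduce F->id. Stack=[E - ( F] ptr=8 lookahead=) remaining=[) * num $]
Step 17: reduce T->F. Stack=[E - ( T] ptr=8 lookahead=) remaining=[) * num $]
Step 18: reduce E->T. Stack=[E - ( E] ptr=8 lookahead=) remaining=[) * num $]
Step 19: shift ). Stack=[E - ( E )] ptr=9 lookahead=* remaining=[* num $]
Step 20: reduce F->( E ). Stack=[E - F] ptr=9 lookahead=* remaining=[* num $]
Step 21: reduce T->F. Stack=[E - T] ptr=9 lookahead=* remaining=[* num $]
Step 22: shift *. Stack=[E - T *] ptr=10 lookahead=num remaining=[num $]
Step 23: shift num. Stack=[E - T * num] ptr=11 lookahead=$ remaining=[$]
Step 24: reduce F->num. Stack=[E - T * F] ptr=11 lookahead=$ remaining=[$]
Step 25: reduce T->T * F. Stack=[E - T] ptr=11 lookahead=$ remaining=[$]
Step 26: reduce E->E - T. Stack=[E] ptr=11 lookahead=$ remaining=[$]
Step 27: accept. Stack=[E] ptr=11 lookahead=$ remaining=[$]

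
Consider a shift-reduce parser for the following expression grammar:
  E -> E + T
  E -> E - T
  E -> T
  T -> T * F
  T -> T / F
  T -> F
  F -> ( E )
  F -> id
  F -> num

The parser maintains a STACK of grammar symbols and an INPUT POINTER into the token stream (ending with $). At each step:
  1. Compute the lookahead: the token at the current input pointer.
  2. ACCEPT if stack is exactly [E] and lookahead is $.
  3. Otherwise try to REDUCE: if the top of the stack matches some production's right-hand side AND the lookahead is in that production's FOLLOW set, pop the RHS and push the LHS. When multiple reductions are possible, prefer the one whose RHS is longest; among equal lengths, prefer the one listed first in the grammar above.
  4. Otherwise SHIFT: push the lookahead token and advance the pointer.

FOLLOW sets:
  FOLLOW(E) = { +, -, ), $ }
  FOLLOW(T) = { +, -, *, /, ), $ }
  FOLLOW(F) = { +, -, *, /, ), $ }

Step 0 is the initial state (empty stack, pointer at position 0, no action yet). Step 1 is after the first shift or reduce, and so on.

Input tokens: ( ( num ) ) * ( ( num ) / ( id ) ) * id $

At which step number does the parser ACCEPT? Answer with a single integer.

Answer: 42

Derivation:
Step 1: shift (. Stack=[(] ptr=1 lookahead=( remaining=[( num ) ) * ( ( num ) / ( id ) ) * id $]
Step 2: shift (. Stack=[( (] ptr=2 lookahead=num remaining=[num ) ) * ( ( num ) / ( id ) ) * id $]
Step 3: shift num. Stack=[( ( num] ptr=3 lookahead=) remaining=[) ) * ( ( num ) / ( id ) ) * id $]
Step 4: reduce F->num. Stack=[( ( F] ptr=3 lookahead=) remaining=[) ) * ( ( num ) / ( id ) ) * id $]
Step 5: reduce T->F. Stack=[( ( T] ptr=3 lookahead=) remaining=[) ) * ( ( num ) / ( id ) ) * id $]
Step 6: reduce E->T. Stack=[( ( E] ptr=3 lookahead=) remaining=[) ) * ( ( num ) / ( id ) ) * id $]
Step 7: shift ). Stack=[( ( E )] ptr=4 lookahead=) remaining=[) * ( ( num ) / ( id ) ) * id $]
Step 8: reduce F->( E ). Stack=[( F] ptr=4 lookahead=) remaining=[) * ( ( num ) / ( id ) ) * id $]
Step 9: reduce T->F. Stack=[( T] ptr=4 lookahead=) remaining=[) * ( ( num ) / ( id ) ) * id $]
Step 10: reduce E->T. Stack=[( E] ptr=4 lookahead=) remaining=[) * ( ( num ) / ( id ) ) * id $]
Step 11: shift ). Stack=[( E )] ptr=5 lookahead=* remaining=[* ( ( num ) / ( id ) ) * id $]
Step 12: reduce F->( E ). Stack=[F] ptr=5 lookahead=* remaining=[* ( ( num ) / ( id ) ) * id $]
Step 13: reduce T->F. Stack=[T] ptr=5 lookahead=* remaining=[* ( ( num ) / ( id ) ) * id $]
Step 14: shift *. Stack=[T *] ptr=6 lookahead=( remaining=[( ( num ) / ( id ) ) * id $]
Step 15: shift (. Stack=[T * (] ptr=7 lookahead=( remaining=[( num ) / ( id ) ) * id $]
Step 16: shift (. Stack=[T * ( (] ptr=8 lookahead=num remaining=[num ) / ( id ) ) * id $]
Step 17: shift num. Stack=[T * ( ( num] ptr=9 lookahead=) remaining=[) / ( id ) ) * id $]
Step 18: reduce F->num. Stack=[T * ( ( F] ptr=9 lookahead=) remaining=[) / ( id ) ) * id $]
Step 19: reduce T->F. Stack=[T * ( ( T] ptr=9 lookahead=) remaining=[) / ( id ) ) * id $]
Step 20: reduce E->T. Stack=[T * ( ( E] ptr=9 lookahead=) remaining=[) / ( id ) ) * id $]
Step 21: shift ). Stack=[T * ( ( E )] ptr=10 lookahead=/ remaining=[/ ( id ) ) * id $]
Step 22: reduce F->( E ). Stack=[T * ( F] ptr=10 lookahead=/ remaining=[/ ( id ) ) * id $]
Step 23: reduce T->F. Stack=[T * ( T] ptr=10 lookahead=/ remaining=[/ ( id ) ) * id $]
Step 24: shift /. Stack=[T * ( T /] ptr=11 lookahead=( remaining=[( id ) ) * id $]
Step 25: shift (. Stack=[T * ( T / (] ptr=12 lookahead=id remaining=[id ) ) * id $]
Step 26: shift id. Stack=[T * ( T / ( id] ptr=13 lookahead=) remaining=[) ) * id $]
Step 27: reduce F->id. Stack=[T * ( T / ( F] ptr=13 lookahead=) remaining=[) ) * id $]
Step 28: reduce T->F. Stack=[T * ( T / ( T] ptr=13 lookahead=) remaining=[) ) * id $]
Step 29: reduce E->T. Stack=[T * ( T / ( E] ptr=13 lookahead=) remaining=[) ) * id $]
Step 30: shift ). Stack=[T * ( T / ( E )] ptr=14 lookahead=) remaining=[) * id $]
Step 31: reduce F->( E ). Stack=[T * ( T / F] ptr=14 lookahead=) remaining=[) * id $]
Step 32: reduce T->T / F. Stack=[T * ( T] ptr=14 lookahead=) remaining=[) * id $]
Step 33: reduce E->T. Stack=[T * ( E] ptr=14 lookahead=) remaining=[) * id $]
Step 34: shift ). Stack=[T * ( E )] ptr=15 lookahead=* remaining=[* id $]
Step 35: reduce F->( E ). Stack=[T * F] ptr=15 lookahead=* remaining=[* id $]
Step 36: reduce T->T * F. Stack=[T] ptr=15 lookahead=* remaining=[* id $]
Step 37: shift *. Stack=[T *] ptr=16 lookahead=id remaining=[id $]
Step 38: shift id. Stack=[T * id] ptr=17 lookahead=$ remaining=[$]
Step 39: reduce F->id. Stack=[T * F] ptr=17 lookahead=$ remaining=[$]
Step 40: reduce T->T * F. Stack=[T] ptr=17 lookahead=$ remaining=[$]
Step 41: reduce E->T. Stack=[E] ptr=17 lookahead=$ remaining=[$]
Step 42: accept. Stack=[E] ptr=17 lookahead=$ remaining=[$]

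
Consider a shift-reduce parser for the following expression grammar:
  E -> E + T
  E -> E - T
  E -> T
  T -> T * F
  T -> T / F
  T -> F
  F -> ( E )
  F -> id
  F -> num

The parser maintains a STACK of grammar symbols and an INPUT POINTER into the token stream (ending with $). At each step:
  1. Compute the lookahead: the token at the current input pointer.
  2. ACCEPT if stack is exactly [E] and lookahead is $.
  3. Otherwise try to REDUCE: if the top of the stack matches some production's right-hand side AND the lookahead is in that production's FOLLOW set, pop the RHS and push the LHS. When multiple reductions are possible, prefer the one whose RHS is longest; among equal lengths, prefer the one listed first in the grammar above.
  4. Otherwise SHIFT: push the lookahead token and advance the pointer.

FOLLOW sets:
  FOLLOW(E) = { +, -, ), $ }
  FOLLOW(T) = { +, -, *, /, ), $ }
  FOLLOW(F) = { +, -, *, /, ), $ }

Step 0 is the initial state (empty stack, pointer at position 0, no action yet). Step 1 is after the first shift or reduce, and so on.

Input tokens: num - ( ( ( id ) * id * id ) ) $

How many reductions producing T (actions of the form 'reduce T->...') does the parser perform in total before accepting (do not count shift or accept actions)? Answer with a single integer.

Step 1: shift num. Stack=[num] ptr=1 lookahead=- remaining=[- ( ( ( id ) * id * id ) ) $]
Step 2: reduce F->num. Stack=[F] ptr=1 lookahead=- remaining=[- ( ( ( id ) * id * id ) ) $]
Step 3: reduce T->F. Stack=[T] ptr=1 lookahead=- remaining=[- ( ( ( id ) * id * id ) ) $]
Step 4: reduce E->T. Stack=[E] ptr=1 lookahead=- remaining=[- ( ( ( id ) * id * id ) ) $]
Step 5: shift -. Stack=[E -] ptr=2 lookahead=( remaining=[( ( ( id ) * id * id ) ) $]
Step 6: shift (. Stack=[E - (] ptr=3 lookahead=( remaining=[( ( id ) * id * id ) ) $]
Step 7: shift (. Stack=[E - ( (] ptr=4 lookahead=( remaining=[( id ) * id * id ) ) $]
Step 8: shift (. Stack=[E - ( ( (] ptr=5 lookahead=id remaining=[id ) * id * id ) ) $]
Step 9: shift id. Stack=[E - ( ( ( id] ptr=6 lookahead=) remaining=[) * id * id ) ) $]
Step 10: reduce F->id. Stack=[E - ( ( ( F] ptr=6 lookahead=) remaining=[) * id * id ) ) $]
Step 11: reduce T->F. Stack=[E - ( ( ( T] ptr=6 lookahead=) remaining=[) * id * id ) ) $]
Step 12: reduce E->T. Stack=[E - ( ( ( E] ptr=6 lookahead=) remaining=[) * id * id ) ) $]
Step 13: shift ). Stack=[E - ( ( ( E )] ptr=7 lookahead=* remaining=[* id * id ) ) $]
Step 14: reduce F->( E ). Stack=[E - ( ( F] ptr=7 lookahead=* remaining=[* id * id ) ) $]
Step 15: reduce T->F. Stack=[E - ( ( T] ptr=7 lookahead=* remaining=[* id * id ) ) $]
Step 16: shift *. Stack=[E - ( ( T *] ptr=8 lookahead=id remaining=[id * id ) ) $]
Step 17: shift id. Stack=[E - ( ( T * id] ptr=9 lookahead=* remaining=[* id ) ) $]
Step 18: reduce F->id. Stack=[E - ( ( T * F] ptr=9 lookahead=* remaining=[* id ) ) $]
Step 19: reduce T->T * F. Stack=[E - ( ( T] ptr=9 lookahead=* remaining=[* id ) ) $]
Step 20: shift *. Stack=[E - ( ( T *] ptr=10 lookahead=id remaining=[id ) ) $]
Step 21: shift id. Stack=[E - ( ( T * id] ptr=11 lookahead=) remaining=[) ) $]
Step 22: reduce F->id. Stack=[E - ( ( T * F] ptr=11 lookahead=) remaining=[) ) $]
Step 23: reduce T->T * F. Stack=[E - ( ( T] ptr=11 lookahead=) remaining=[) ) $]
Step 24: reduce E->T. Stack=[E - ( ( E] ptr=11 lookahead=) remaining=[) ) $]
Step 25: shift ). Stack=[E - ( ( E )] ptr=12 lookahead=) remaining=[) $]
Step 26: reduce F->( E ). Stack=[E - ( F] ptr=12 lookahead=) remaining=[) $]
Step 27: reduce T->F. Stack=[E - ( T] ptr=12 lookahead=) remaining=[) $]
Step 28: reduce E->T. Stack=[E - ( E] ptr=12 lookahead=) remaining=[) $]
Step 29: shift ). Stack=[E - ( E )] ptr=13 lookahead=$ remaining=[$]
Step 30: reduce F->( E ). Stack=[E - F] ptr=13 lookahead=$ remaining=[$]
Step 31: reduce T->F. Stack=[E - T] ptr=13 lookahead=$ remaining=[$]
Step 32: reduce E->E - T. Stack=[E] ptr=13 lookahead=$ remaining=[$]
Step 33: accept. Stack=[E] ptr=13 lookahead=$ remaining=[$]

Answer: 7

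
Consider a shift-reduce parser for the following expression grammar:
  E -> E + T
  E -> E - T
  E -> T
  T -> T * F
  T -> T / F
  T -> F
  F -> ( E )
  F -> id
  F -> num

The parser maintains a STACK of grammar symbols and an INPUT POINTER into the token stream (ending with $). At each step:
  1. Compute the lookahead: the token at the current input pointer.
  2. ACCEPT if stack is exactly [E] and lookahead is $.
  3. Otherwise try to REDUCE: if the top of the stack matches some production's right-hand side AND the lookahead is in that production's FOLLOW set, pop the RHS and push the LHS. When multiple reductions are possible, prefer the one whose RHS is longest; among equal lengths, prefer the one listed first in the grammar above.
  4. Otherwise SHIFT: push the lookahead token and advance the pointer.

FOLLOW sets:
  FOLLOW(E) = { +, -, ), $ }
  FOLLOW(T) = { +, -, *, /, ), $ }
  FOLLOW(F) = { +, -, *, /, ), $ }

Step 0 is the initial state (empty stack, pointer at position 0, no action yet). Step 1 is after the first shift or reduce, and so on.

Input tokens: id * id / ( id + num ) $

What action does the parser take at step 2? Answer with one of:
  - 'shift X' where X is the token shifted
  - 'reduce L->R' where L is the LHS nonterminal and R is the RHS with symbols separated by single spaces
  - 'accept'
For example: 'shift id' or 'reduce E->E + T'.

Step 1: shift id. Stack=[id] ptr=1 lookahead=* remaining=[* id / ( id + num ) $]
Step 2: reduce F->id. Stack=[F] ptr=1 lookahead=* remaining=[* id / ( id + num ) $]

Answer: reduce F->id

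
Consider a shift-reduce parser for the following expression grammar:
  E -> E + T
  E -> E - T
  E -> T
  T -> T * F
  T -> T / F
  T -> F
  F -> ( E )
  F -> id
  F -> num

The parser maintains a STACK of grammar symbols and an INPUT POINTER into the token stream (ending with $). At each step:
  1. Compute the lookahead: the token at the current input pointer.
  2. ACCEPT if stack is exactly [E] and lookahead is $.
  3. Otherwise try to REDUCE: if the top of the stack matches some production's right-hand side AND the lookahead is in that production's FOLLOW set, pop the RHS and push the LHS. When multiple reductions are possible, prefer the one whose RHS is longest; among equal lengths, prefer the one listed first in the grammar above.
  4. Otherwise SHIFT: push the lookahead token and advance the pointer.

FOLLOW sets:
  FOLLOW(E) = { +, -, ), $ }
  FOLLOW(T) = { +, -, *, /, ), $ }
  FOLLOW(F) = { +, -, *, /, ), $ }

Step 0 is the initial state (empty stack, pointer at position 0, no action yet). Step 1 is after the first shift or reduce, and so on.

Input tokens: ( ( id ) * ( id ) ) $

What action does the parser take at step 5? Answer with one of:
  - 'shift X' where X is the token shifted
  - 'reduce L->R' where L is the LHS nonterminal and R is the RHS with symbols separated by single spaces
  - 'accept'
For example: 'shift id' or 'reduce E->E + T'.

Answer: reduce T->F

Derivation:
Step 1: shift (. Stack=[(] ptr=1 lookahead=( remaining=[( id ) * ( id ) ) $]
Step 2: shift (. Stack=[( (] ptr=2 lookahead=id remaining=[id ) * ( id ) ) $]
Step 3: shift id. Stack=[( ( id] ptr=3 lookahead=) remaining=[) * ( id ) ) $]
Step 4: reduce F->id. Stack=[( ( F] ptr=3 lookahead=) remaining=[) * ( id ) ) $]
Step 5: reduce T->F. Stack=[( ( T] ptr=3 lookahead=) remaining=[) * ( id ) ) $]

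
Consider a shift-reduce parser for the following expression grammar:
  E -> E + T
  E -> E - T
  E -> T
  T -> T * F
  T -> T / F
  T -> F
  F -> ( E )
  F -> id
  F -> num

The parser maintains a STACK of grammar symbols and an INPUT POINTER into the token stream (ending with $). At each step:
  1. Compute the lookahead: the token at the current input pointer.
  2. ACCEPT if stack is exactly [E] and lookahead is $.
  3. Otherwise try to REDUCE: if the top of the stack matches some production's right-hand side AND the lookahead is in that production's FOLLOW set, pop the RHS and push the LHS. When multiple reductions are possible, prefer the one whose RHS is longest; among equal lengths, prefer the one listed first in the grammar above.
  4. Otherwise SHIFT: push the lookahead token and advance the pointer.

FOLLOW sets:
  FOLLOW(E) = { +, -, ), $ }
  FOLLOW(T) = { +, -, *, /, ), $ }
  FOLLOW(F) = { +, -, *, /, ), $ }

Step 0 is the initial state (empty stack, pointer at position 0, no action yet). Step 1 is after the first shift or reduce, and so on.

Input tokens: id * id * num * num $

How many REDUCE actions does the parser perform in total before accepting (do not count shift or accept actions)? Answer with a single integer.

Answer: 9

Derivation:
Step 1: shift id. Stack=[id] ptr=1 lookahead=* remaining=[* id * num * num $]
Step 2: reduce F->id. Stack=[F] ptr=1 lookahead=* remaining=[* id * num * num $]
Step 3: reduce T->F. Stack=[T] ptr=1 lookahead=* remaining=[* id * num * num $]
Step 4: shift *. Stack=[T *] ptr=2 lookahead=id remaining=[id * num * num $]
Step 5: shift id. Stack=[T * id] ptr=3 lookahead=* remaining=[* num * num $]
Step 6: reduce F->id. Stack=[T * F] ptr=3 lookahead=* remaining=[* num * num $]
Step 7: reduce T->T * F. Stack=[T] ptr=3 lookahead=* remaining=[* num * num $]
Step 8: shift *. Stack=[T *] ptr=4 lookahead=num remaining=[num * num $]
Step 9: shift num. Stack=[T * num] ptr=5 lookahead=* remaining=[* num $]
Step 10: reduce F->num. Stack=[T * F] ptr=5 lookahead=* remaining=[* num $]
Step 11: reduce T->T * F. Stack=[T] ptr=5 lookahead=* remaining=[* num $]
Step 12: shift *. Stack=[T *] ptr=6 lookahead=num remaining=[num $]
Step 13: shift num. Stack=[T * num] ptr=7 lookahead=$ remaining=[$]
Step 14: reduce F->num. Stack=[T * F] ptr=7 lookahead=$ remaining=[$]
Step 15: reduce T->T * F. Stack=[T] ptr=7 lookahead=$ remaining=[$]
Step 16: reduce E->T. Stack=[E] ptr=7 lookahead=$ remaining=[$]
Step 17: accept. Stack=[E] ptr=7 lookahead=$ remaining=[$]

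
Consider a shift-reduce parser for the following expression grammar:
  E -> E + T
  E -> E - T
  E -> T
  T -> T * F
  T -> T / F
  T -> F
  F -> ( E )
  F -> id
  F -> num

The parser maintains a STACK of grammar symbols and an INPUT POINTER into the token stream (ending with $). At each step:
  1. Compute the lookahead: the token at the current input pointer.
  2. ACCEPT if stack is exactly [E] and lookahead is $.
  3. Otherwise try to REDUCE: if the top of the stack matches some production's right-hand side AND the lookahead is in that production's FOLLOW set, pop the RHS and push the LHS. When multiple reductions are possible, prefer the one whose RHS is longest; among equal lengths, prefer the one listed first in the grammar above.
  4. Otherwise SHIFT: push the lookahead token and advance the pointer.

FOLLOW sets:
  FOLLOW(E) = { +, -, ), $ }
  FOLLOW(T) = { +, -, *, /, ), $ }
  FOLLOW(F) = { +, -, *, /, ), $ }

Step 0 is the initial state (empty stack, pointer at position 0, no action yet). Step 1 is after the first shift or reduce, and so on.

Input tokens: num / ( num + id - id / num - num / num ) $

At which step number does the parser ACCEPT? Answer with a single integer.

Answer: 37

Derivation:
Step 1: shift num. Stack=[num] ptr=1 lookahead=/ remaining=[/ ( num + id - id / num - num / num ) $]
Step 2: reduce F->num. Stack=[F] ptr=1 lookahead=/ remaining=[/ ( num + id - id / num - num / num ) $]
Step 3: reduce T->F. Stack=[T] ptr=1 lookahead=/ remaining=[/ ( num + id - id / num - num / num ) $]
Step 4: shift /. Stack=[T /] ptr=2 lookahead=( remaining=[( num + id - id / num - num / num ) $]
Step 5: shift (. Stack=[T / (] ptr=3 lookahead=num remaining=[num + id - id / num - num / num ) $]
Step 6: shift num. Stack=[T / ( num] ptr=4 lookahead=+ remaining=[+ id - id / num - num / num ) $]
Step 7: reduce F->num. Stack=[T / ( F] ptr=4 lookahead=+ remaining=[+ id - id / num - num / num ) $]
Step 8: reduce T->F. Stack=[T / ( T] ptr=4 lookahead=+ remaining=[+ id - id / num - num / num ) $]
Step 9: reduce E->T. Stack=[T / ( E] ptr=4 lookahead=+ remaining=[+ id - id / num - num / num ) $]
Step 10: shift +. Stack=[T / ( E +] ptr=5 lookahead=id remaining=[id - id / num - num / num ) $]
Step 11: shift id. Stack=[T / ( E + id] ptr=6 lookahead=- remaining=[- id / num - num / num ) $]
Step 12: reduce F->id. Stack=[T / ( E + F] ptr=6 lookahead=- remaining=[- id / num - num / num ) $]
Step 13: reduce T->F. Stack=[T / ( E + T] ptr=6 lookahead=- remaining=[- id / num - num / num ) $]
Step 14: reduce E->E + T. Stack=[T / ( E] ptr=6 lookahead=- remaining=[- id / num - num / num ) $]
Step 15: shift -. Stack=[T / ( E -] ptr=7 lookahead=id remaining=[id / num - num / num ) $]
Step 16: shift id. Stack=[T / ( E - id] ptr=8 lookahead=/ remaining=[/ num - num / num ) $]
Step 17: reduce F->id. Stack=[T / ( E - F] ptr=8 lookahead=/ remaining=[/ num - num / num ) $]
Step 18: reduce T->F. Stack=[T / ( E - T] ptr=8 lookahead=/ remaining=[/ num - num / num ) $]
Step 19: shift /. Stack=[T / ( E - T /] ptr=9 lookahead=num remaining=[num - num / num ) $]
Step 20: shift num. Stack=[T / ( E - T / num] ptr=10 lookahead=- remaining=[- num / num ) $]
Step 21: reduce F->num. Stack=[T / ( E - T / F] ptr=10 lookahead=- remaining=[- num / num ) $]
Step 22: reduce T->T / F. Stack=[T / ( E - T] ptr=10 lookahead=- remaining=[- num / num ) $]
Step 23: reduce E->E - T. Stack=[T / ( E] ptr=10 lookahead=- remaining=[- num / num ) $]
Step 24: shift -. Stack=[T / ( E -] ptr=11 lookahead=num remaining=[num / num ) $]
Step 25: shift num. Stack=[T / ( E - num] ptr=12 lookahead=/ remaining=[/ num ) $]
Step 26: reduce F->num. Stack=[T / ( E - F] ptr=12 lookahead=/ remaining=[/ num ) $]
Step 27: reduce T->F. Stack=[T / ( E - T] ptr=12 lookahead=/ remaining=[/ num ) $]
Step 28: shift /. Stack=[T / ( E - T /] ptr=13 lookahead=num remaining=[num ) $]
Step 29: shift num. Stack=[T / ( E - T / num] ptr=14 lookahead=) remaining=[) $]
Step 30: reduce F->num. Stack=[T / ( E - T / F] ptr=14 lookahead=) remaining=[) $]
Step 31: reduce T->T / F. Stack=[T / ( E - T] ptr=14 lookahead=) remaining=[) $]
Step 32: reduce E->E - T. Stack=[T / ( E] ptr=14 lookahead=) remaining=[) $]
Step 33: shift ). Stack=[T / ( E )] ptr=15 lookahead=$ remaining=[$]
Step 34: reduce F->( E ). Stack=[T / F] ptr=15 lookahead=$ remaining=[$]
Step 35: reduce T->T / F. Stack=[T] ptr=15 lookahead=$ remaining=[$]
Step 36: reduce E->T. Stack=[E] ptr=15 lookahead=$ remaining=[$]
Step 37: accept. Stack=[E] ptr=15 lookahead=$ remaining=[$]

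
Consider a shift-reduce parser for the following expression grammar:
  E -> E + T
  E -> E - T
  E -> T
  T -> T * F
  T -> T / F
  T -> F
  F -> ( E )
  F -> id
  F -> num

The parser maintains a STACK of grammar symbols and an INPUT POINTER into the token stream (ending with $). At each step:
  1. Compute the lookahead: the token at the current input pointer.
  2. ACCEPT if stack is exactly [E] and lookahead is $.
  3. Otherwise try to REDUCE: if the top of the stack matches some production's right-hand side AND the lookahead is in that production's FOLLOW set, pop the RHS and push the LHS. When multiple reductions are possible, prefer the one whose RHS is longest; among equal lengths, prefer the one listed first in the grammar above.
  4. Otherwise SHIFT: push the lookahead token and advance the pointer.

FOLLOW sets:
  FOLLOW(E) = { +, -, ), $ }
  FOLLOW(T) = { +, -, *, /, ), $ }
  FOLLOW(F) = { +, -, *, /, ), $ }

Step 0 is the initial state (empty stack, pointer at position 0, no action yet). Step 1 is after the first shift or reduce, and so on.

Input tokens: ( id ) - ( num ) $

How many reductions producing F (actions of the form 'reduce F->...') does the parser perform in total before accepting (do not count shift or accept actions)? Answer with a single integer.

Step 1: shift (. Stack=[(] ptr=1 lookahead=id remaining=[id ) - ( num ) $]
Step 2: shift id. Stack=[( id] ptr=2 lookahead=) remaining=[) - ( num ) $]
Step 3: reduce F->id. Stack=[( F] ptr=2 lookahead=) remaining=[) - ( num ) $]
Step 4: reduce T->F. Stack=[( T] ptr=2 lookahead=) remaining=[) - ( num ) $]
Step 5: reduce E->T. Stack=[( E] ptr=2 lookahead=) remaining=[) - ( num ) $]
Step 6: shift ). Stack=[( E )] ptr=3 lookahead=- remaining=[- ( num ) $]
Step 7: reduce F->( E ). Stack=[F] ptr=3 lookahead=- remaining=[- ( num ) $]
Step 8: reduce T->F. Stack=[T] ptr=3 lookahead=- remaining=[- ( num ) $]
Step 9: reduce E->T. Stack=[E] ptr=3 lookahead=- remaining=[- ( num ) $]
Step 10: shift -. Stack=[E -] ptr=4 lookahead=( remaining=[( num ) $]
Step 11: shift (. Stack=[E - (] ptr=5 lookahead=num remaining=[num ) $]
Step 12: shift num. Stack=[E - ( num] ptr=6 lookahead=) remaining=[) $]
Step 13: reduce F->num. Stack=[E - ( F] ptr=6 lookahead=) remaining=[) $]
Step 14: reduce T->F. Stack=[E - ( T] ptr=6 lookahead=) remaining=[) $]
Step 15: reduce E->T. Stack=[E - ( E] ptr=6 lookahead=) remaining=[) $]
Step 16: shift ). Stack=[E - ( E )] ptr=7 lookahead=$ remaining=[$]
Step 17: reduce F->( E ). Stack=[E - F] ptr=7 lookahead=$ remaining=[$]
Step 18: reduce T->F. Stack=[E - T] ptr=7 lookahead=$ remaining=[$]
Step 19: reduce E->E - T. Stack=[E] ptr=7 lookahead=$ remaining=[$]
Step 20: accept. Stack=[E] ptr=7 lookahead=$ remaining=[$]

Answer: 4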